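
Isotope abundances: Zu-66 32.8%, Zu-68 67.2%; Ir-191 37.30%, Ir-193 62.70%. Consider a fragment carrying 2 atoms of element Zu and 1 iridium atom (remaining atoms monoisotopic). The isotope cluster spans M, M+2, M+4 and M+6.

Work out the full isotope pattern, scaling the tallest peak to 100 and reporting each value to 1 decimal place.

9.0 : 52.1 : 100.0 : 63.7

Element Zu pattern (n=2): 0.107584 : 0.440832 : 0.451584
Iridium pattern (n=1): 0.3730 : 0.6270
Convolve the two distributions (both contribute in 2-u steps):
  M: 0.107584×0.3730 = 0.040129
  M+2: 0.107584×0.6270 + 0.440832×0.3730 = 0.231886
  M+4: 0.440832×0.6270 + 0.451584×0.3730 = 0.444842
  M+6: 0.451584×0.6270 = 0.283143
Scale to base peak (0.444842) = 100: 9.0 : 52.1 : 100.0 : 63.7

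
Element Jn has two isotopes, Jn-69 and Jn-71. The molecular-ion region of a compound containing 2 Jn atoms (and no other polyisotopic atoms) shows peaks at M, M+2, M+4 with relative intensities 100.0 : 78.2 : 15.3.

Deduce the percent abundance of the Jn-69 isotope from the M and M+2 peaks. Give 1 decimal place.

Write p for the Jn-69 fraction. I(M+2)/I(M) = [C(2,1)·p^1·(1−p)] / p^2 = 2·(1−p)/p = 78.2/100.0 = 0.7820
(1−p)/p = 0.7820/2 = 0.3910  ⇒  p = 1/(1 + 0.3910) = 0.7189
Jn-69: 71.9%, Jn-71: 28.1%.

71.9%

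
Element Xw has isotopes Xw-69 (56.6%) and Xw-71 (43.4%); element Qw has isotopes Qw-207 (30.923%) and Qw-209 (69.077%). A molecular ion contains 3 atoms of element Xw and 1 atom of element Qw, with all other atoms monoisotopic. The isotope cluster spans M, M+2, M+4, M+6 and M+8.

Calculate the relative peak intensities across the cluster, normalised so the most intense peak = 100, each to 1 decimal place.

Element Xw pattern (n=3): 0.1813215 : 0.41710351 : 0.31982849 : 0.0817465
Element Qw pattern (n=1): 0.30923 : 0.69077
Convolve the two distributions (both contribute in 2-u steps):
  M: 0.1813215×0.30923 = 0.056070
  M+2: 0.1813215×0.69077 + 0.41710351×0.30923 = 0.254232
  M+4: 0.41710351×0.69077 + 0.31982849×0.30923 = 0.387023
  M+6: 0.31982849×0.69077 + 0.0817465×0.30923 = 0.246206
  M+8: 0.0817465×0.69077 = 0.056468
Scale to base peak (0.387023) = 100: 14.5 : 65.7 : 100.0 : 63.6 : 14.6

14.5 : 65.7 : 100.0 : 63.6 : 14.6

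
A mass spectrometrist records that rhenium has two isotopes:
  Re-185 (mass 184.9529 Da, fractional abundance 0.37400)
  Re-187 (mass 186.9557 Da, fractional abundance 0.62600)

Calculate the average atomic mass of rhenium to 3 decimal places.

186.207 Da

The abundance-weighted mean is 0.37400 × 184.9529 + 0.62600 × 186.9557
= 69.17238 + 117.03427 = 186.20665 Da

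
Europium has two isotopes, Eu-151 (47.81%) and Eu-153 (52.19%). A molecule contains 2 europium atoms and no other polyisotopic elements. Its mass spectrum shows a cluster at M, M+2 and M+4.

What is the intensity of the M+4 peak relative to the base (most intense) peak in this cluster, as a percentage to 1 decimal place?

Term probabilities: M 0.2286, M+2 0.4990, M+4 0.2724. Base peak = M+2.
P(M+2) = C(2,1) × 0.4781^1 × 0.5219^1 = 2 × 0.4781 × 0.5219 = 0.499041 (base)
P(M+4) = C(2,2) × 0.4781^0 × 0.5219^2 = 1 × 1.0000 × 0.27237961 = 0.272380
Relative intensity = 0.272380 / 0.499041 × 100 = 54.6

54.6%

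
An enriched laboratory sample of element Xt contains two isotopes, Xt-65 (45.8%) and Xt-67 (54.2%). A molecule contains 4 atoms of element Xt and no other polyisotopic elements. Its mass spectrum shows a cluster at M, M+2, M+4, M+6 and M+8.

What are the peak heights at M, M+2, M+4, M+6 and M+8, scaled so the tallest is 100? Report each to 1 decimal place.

Expanding (0.458 + 0.542)^4:
P(M) = 0.458^4 = 0.044001
P(M+2) = 4 × 0.458^3 × 0.542^1 = 0.208284
P(M+4) = 6 × 0.458^2 × 0.542^2 = 0.369727
P(M+6) = 4 × 0.458^1 × 0.542^3 = 0.291691
P(M+8) = 0.542^4 = 0.086297
The M+4 peak is largest (0.369727); scaling to 100 gives 11.9 : 56.3 : 100.0 : 78.9 : 23.3.

11.9 : 56.3 : 100.0 : 78.9 : 23.3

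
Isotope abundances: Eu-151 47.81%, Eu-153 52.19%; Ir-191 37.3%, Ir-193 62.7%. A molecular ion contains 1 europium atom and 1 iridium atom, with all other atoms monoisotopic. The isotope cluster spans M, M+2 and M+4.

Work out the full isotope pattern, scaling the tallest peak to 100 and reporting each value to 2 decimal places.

Europium pattern (n=1): 0.4781 : 0.5219
Iridium pattern (n=1): 0.3730 : 0.6270
Convolve the two distributions (both contribute in 2-u steps):
  M: 0.4781×0.3730 = 0.178331
  M+2: 0.4781×0.6270 + 0.5219×0.3730 = 0.494437
  M+4: 0.5219×0.6270 = 0.327231
Scale to base peak (0.494437) = 100: 36.07 : 100.00 : 66.18

36.07 : 100.00 : 66.18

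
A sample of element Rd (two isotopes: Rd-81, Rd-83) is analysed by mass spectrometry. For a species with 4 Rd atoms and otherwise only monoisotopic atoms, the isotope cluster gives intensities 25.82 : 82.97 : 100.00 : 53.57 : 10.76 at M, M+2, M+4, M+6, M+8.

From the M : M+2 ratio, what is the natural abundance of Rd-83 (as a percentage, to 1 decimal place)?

44.5%

Write p for the Rd-81 fraction. I(M+2)/I(M) = [C(4,1)·p^3·(1−p)] / p^4 = 4·(1−p)/p = 82.97/25.82 = 3.2134
(1−p)/p = 3.2134/4 = 0.8034  ⇒  p = 1/(1 + 0.8034) = 0.5545
Rd-81: 55.5%, Rd-83: 44.5%.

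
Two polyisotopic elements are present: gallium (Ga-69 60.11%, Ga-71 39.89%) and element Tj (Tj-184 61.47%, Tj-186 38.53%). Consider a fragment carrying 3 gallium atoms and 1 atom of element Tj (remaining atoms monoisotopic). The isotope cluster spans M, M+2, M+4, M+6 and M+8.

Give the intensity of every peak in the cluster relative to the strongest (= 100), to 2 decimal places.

Gallium pattern (n=3): 0.21719018 : 0.43239309 : 0.28694328 : 0.06347345
Element Tj pattern (n=1): 0.6147 : 0.3853
Convolve the two distributions (both contribute in 2-u steps):
  M: 0.21719018×0.6147 = 0.133507
  M+2: 0.21719018×0.3853 + 0.43239309×0.6147 = 0.349475
  M+4: 0.43239309×0.3853 + 0.28694328×0.6147 = 0.342985
  M+6: 0.28694328×0.3853 + 0.06347345×0.6147 = 0.149576
  M+8: 0.06347345×0.3853 = 0.024456
Scale to base peak (0.349475) = 100: 38.20 : 100.00 : 98.14 : 42.80 : 7.00

38.20 : 100.00 : 98.14 : 42.80 : 7.00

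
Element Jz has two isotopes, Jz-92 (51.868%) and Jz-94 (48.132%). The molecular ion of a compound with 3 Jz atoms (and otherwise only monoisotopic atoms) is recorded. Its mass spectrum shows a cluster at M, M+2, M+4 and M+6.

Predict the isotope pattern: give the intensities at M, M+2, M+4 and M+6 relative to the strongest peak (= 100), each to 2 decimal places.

35.92 : 100.00 : 92.80 : 28.70

Expanding (0.51868 + 0.48132)^3:
P(M) = 0.51868^3 = 0.139540
P(M+2) = 3 × 0.51868^2 × 0.48132^1 = 0.388467
P(M+4) = 3 × 0.51868^1 × 0.48132^2 = 0.360486
P(M+6) = 0.48132^3 = 0.111507
The M+2 peak is largest (0.388467); scaling to 100 gives 35.92 : 100.00 : 92.80 : 28.70.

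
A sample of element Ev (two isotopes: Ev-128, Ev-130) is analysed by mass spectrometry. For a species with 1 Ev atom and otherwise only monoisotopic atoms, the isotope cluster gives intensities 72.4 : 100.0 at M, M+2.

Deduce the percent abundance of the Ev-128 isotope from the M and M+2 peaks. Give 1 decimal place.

42.0%

Write p for the Ev-128 fraction. I(M+2)/I(M) = [C(1,1)·p^0·(1−p)] / p^1 = 1·(1−p)/p = 100.0/72.4 = 1.3812
(1−p)/p = 1.3812/1 = 1.3812  ⇒  p = 1/(1 + 1.3812) = 0.4200
Ev-128: 42.0%, Ev-130: 58.0%.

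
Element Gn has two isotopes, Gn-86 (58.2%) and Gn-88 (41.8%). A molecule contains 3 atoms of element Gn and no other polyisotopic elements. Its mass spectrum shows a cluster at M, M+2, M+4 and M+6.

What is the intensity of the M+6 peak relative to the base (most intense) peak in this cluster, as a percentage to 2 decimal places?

Binomial terms of (0.582 + 0.418)^3: M 0.1971, M+2 0.4248, M+4 0.3051, M+6 0.0730 → M+2 is the base peak.
P(M+2) = C(3,1) × 0.582^2 × 0.418^1 = 3 × 0.338724 × 0.4180 = 0.424760 (base)
P(M+6) = C(3,3) × 0.582^0 × 0.418^3 = 1 × 1.0000 × 0.07303463 = 0.073035
Relative intensity = 0.073035 / 0.424760 × 100 = 17.19

17.19%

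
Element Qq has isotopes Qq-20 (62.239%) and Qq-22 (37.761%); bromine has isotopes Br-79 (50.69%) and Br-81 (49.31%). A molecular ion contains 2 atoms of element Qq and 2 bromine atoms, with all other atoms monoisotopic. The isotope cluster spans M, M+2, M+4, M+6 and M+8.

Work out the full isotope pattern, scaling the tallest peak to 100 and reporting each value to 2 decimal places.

27.21 : 85.95 : 100.00 : 50.73 : 9.48

Element Qq pattern (n=2): 0.38736931 : 0.47004138 : 0.14258931
Bromine pattern (n=2): 0.25694761 : 0.49990478 : 0.24314761
Convolve the two distributions (both contribute in 2-u steps):
  M: 0.38736931×0.25694761 = 0.099534
  M+2: 0.38736931×0.49990478 + 0.47004138×0.25694761 = 0.314424
  M+4: 0.38736931×0.24314761 + 0.47004138×0.49990478 + 0.14258931×0.25694761 = 0.365802
  M+6: 0.47004138×0.24314761 + 0.14258931×0.49990478 = 0.185571
  M+8: 0.14258931×0.24314761 = 0.034670
Scale to base peak (0.365802) = 100: 27.21 : 85.95 : 100.00 : 50.73 : 9.48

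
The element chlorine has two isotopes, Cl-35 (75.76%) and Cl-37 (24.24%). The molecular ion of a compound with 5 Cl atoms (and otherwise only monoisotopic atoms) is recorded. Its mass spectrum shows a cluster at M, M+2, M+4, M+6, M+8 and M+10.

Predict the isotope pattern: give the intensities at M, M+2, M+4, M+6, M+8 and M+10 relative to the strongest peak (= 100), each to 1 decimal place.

Expanding (0.7576 + 0.2424)^5:
P(M) = 0.7576^5 = 0.249574
P(M+2) = 5 × 0.7576^4 × 0.2424^1 = 0.399266
P(M+4) = 10 × 0.7576^3 × 0.2424^2 = 0.255497
P(M+6) = 10 × 0.7576^2 × 0.2424^3 = 0.081748
P(M+8) = 5 × 0.7576^1 × 0.2424^4 = 0.013078
P(M+10) = 0.2424^5 = 0.000837
The M+2 peak is largest (0.399266); scaling to 100 gives 62.5 : 100.0 : 64.0 : 20.5 : 3.3 : 0.2.

62.5 : 100.0 : 64.0 : 20.5 : 3.3 : 0.2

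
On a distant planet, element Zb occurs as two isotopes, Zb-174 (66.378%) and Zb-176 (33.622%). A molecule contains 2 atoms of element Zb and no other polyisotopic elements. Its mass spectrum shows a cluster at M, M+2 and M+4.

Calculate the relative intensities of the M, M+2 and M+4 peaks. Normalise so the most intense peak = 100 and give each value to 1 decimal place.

Each Zb atom is independently Zb-174 (p = 0.66378) or Zb-176 (q = 0.33622); the cluster is the binomial expansion (p + q)^2.
P(M) = 0.66378^2 = 0.440604
P(M+2) = 2 × 0.66378^1 × 0.33622^1 = 0.446352
P(M+4) = 0.33622^2 = 0.113044
The M+2 peak is largest (0.446352); scaling to 100 gives 98.7 : 100.0 : 25.3.

98.7 : 100.0 : 25.3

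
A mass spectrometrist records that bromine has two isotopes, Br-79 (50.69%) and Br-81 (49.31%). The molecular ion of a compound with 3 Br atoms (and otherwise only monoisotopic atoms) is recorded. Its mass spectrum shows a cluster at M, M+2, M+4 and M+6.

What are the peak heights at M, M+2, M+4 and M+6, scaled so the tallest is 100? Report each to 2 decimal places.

The 3 Br atoms are independent, so intensities follow the terms of (0.5069 + 0.4931)^3.
P(M) = 0.5069^3 = 0.130247
P(M+2) = 3 × 0.5069^2 × 0.4931^1 = 0.380103
P(M+4) = 3 × 0.5069^1 × 0.4931^2 = 0.369755
P(M+6) = 0.4931^3 = 0.119896
The M+2 peak is largest (0.380103); scaling to 100 gives 34.27 : 100.00 : 97.28 : 31.54.

34.27 : 100.00 : 97.28 : 31.54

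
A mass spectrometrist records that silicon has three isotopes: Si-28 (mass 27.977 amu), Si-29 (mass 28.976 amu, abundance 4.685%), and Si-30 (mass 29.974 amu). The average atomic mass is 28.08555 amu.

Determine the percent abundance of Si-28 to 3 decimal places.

92.223%

Let x and y be the fractions of Si-28 and Si-30. Then x + y = 1 − 0.04685 = 0.95315 and 27.977x + 29.974y = 28.08555 − 0.04685×28.976 = 26.7280244.
Substituting: 27.977x + 29.974(0.95315 − x) = 26.7280244
(27.977 − 29.974)x = -1.8416937  ⇒  x = 0.92223, y = 0.03092
Si-28: 92.223%, Si-30: 3.092%.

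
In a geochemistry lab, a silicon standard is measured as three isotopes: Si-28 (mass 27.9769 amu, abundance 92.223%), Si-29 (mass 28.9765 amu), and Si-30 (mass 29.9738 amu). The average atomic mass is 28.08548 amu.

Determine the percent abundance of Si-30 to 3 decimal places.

3.092%

The remaining 7.777% is split between Si-29 (fraction x) and Si-30 (fraction 0.07777 − x).
Substituting: 28.9765x + 29.9738(0.07777 − x) = 2.284343513
(28.9765 − 29.9738)x = -0.046718913  ⇒  x = 0.04685, y = 0.03092
Si-29: 4.685%, Si-30: 3.092%.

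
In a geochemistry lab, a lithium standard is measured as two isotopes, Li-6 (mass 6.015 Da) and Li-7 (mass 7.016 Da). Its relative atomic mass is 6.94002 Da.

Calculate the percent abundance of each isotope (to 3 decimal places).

Li-6: 7.590%, Li-7: 92.410%

With x = fraction of Li-6 (so Li-7 is 1 − x):
6.015·x + 7.016·(1 − x) = 6.94002
(6.015 − 7.016)·x = 6.94002 − 7.016
x = -0.07598 / -1.001 = 0.07590 → 7.590% Li-6, 92.410% Li-7.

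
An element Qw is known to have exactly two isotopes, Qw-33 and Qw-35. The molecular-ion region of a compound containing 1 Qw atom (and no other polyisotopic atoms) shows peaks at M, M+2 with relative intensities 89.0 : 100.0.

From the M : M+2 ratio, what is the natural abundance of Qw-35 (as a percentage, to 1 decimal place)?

52.9%

Write p for the Qw-33 fraction. I(M+2)/I(M) = [C(1,1)·p^0·(1−p)] / p^1 = 1·(1−p)/p = 100.0/89.0 = 1.1236
(1−p)/p = 1.1236/1 = 1.1236  ⇒  p = 1/(1 + 1.1236) = 0.4709
Qw-33: 47.1%, Qw-35: 52.9%.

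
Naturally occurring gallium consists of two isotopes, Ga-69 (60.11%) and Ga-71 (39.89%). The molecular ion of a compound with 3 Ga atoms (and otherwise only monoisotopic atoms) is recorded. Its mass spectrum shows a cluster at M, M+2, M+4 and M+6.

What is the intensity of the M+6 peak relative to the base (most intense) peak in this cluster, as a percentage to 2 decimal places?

Binomial terms of (0.6011 + 0.3989)^3: M 0.2172, M+2 0.4324, M+4 0.2869, M+6 0.0635 → M+2 is the base peak.
P(M+2) = C(3,1) × 0.6011^2 × 0.3989^1 = 3 × 0.36132121 × 0.3989 = 0.432393 (base)
P(M+6) = C(3,3) × 0.6011^0 × 0.3989^3 = 1 × 1.0000 × 0.06347345 = 0.063473
Relative intensity = 0.063473 / 0.432393 × 100 = 14.68

14.68%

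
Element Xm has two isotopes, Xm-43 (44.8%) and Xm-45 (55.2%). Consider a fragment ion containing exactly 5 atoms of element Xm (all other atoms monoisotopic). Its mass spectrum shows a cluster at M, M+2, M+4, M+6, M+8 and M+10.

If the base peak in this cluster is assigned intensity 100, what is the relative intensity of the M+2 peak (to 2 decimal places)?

32.93

(0.448 + 0.552)^5 gives M 0.0180, M+2 0.1112, M+4 0.2740, M+6 0.3376, M+8 0.2080, M+10 0.0513; the largest is M+6.
P(M+6) = C(5,3) × 0.448^2 × 0.552^3 = 10 × 0.200704 × 0.16819661 = 0.337577 (base)
P(M+2) = C(5,1) × 0.448^4 × 0.552^1 = 5 × 0.0402821 × 0.5520 = 0.111179
Relative intensity = 0.111179 / 0.337577 × 100 = 32.93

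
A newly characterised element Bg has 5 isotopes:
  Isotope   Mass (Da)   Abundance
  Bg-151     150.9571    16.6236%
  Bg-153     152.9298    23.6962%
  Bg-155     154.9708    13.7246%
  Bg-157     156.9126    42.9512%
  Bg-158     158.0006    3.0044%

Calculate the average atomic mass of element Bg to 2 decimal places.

154.74 Da

The abundance-weighted mean is 0.166236 × 150.9571 + 0.236962 × 152.9298 + 0.137246 × 154.9708 + 0.429512 × 156.9126 + 0.030044 × 158.0006
= 25.09450 + 36.23855 + 21.26912 + 67.39584 + 4.74697 = 154.74498 Da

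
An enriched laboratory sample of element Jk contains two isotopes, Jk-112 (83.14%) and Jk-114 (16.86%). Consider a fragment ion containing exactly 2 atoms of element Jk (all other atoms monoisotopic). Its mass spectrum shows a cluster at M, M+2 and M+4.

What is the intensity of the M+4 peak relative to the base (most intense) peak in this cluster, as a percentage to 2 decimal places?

(0.8314 + 0.1686)^2 gives M 0.6912, M+2 0.2803, M+4 0.0284; the largest is M.
P(M) = C(2,0) × 0.8314^2 × 0.1686^0 = 1 × 0.69122596 × 1.0000 = 0.691226 (base)
P(M+4) = C(2,2) × 0.8314^0 × 0.1686^2 = 1 × 1.0000 × 0.02842596 = 0.028426
Relative intensity = 0.028426 / 0.691226 × 100 = 4.11

4.11%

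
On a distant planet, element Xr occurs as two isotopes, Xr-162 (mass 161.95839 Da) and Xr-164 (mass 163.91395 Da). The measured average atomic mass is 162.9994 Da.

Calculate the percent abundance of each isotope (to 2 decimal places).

Writing the weighted mean with unknown fraction x of Xr-162:
161.95839·x + 163.91395·(1 − x) = 162.9994
(161.95839 − 163.91395)·x = 162.9994 − 163.91395
x = -0.91455 / -1.95556 = 0.46767 → 46.77% Xr-162, 53.23% Xr-164.

Xr-162: 46.77%, Xr-164: 53.23%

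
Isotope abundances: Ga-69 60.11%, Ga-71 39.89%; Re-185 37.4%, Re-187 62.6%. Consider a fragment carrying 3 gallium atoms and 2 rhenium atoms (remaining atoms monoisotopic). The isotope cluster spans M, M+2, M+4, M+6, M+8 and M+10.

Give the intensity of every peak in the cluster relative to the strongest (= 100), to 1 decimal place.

Gallium pattern (n=3): 0.21719018 : 0.43239309 : 0.28694328 : 0.06347345
Rhenium pattern (n=2): 0.139876 : 0.468248 : 0.391876
Convolve the two distributions (both contribute in 2-u steps):
  M: 0.21719018×0.139876 = 0.030380
  M+2: 0.21719018×0.468248 + 0.43239309×0.139876 = 0.162180
  M+4: 0.21719018×0.391876 + 0.43239309×0.468248 + 0.28694328×0.139876 = 0.327715
  M+6: 0.43239309×0.391876 + 0.28694328×0.468248 + 0.06347345×0.139876 = 0.312684
  M+8: 0.28694328×0.391876 + 0.06347345×0.468248 = 0.142168
  M+10: 0.06347345×0.391876 = 0.024874
Scale to base peak (0.327715) = 100: 9.3 : 49.5 : 100.0 : 95.4 : 43.4 : 7.6

9.3 : 49.5 : 100.0 : 95.4 : 43.4 : 7.6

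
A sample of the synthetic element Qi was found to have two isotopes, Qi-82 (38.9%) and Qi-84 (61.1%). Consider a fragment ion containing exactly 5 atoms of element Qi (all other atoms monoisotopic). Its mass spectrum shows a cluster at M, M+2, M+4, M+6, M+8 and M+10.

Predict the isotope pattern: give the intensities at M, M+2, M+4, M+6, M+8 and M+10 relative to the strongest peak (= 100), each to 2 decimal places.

Expanding (0.389 + 0.611)^5:
P(M) = 0.389^5 = 0.008907
P(M+2) = 5 × 0.389^4 × 0.611^1 = 0.069954
P(M+4) = 10 × 0.389^3 × 0.611^2 = 0.219751
P(M+6) = 10 × 0.389^2 × 0.611^3 = 0.345162
P(M+8) = 5 × 0.389^1 × 0.611^4 = 0.271072
P(M+10) = 0.611^5 = 0.085154
The M+6 peak is largest (0.345162); scaling to 100 gives 2.58 : 20.27 : 63.67 : 100.00 : 78.53 : 24.67.

2.58 : 20.27 : 63.67 : 100.00 : 78.53 : 24.67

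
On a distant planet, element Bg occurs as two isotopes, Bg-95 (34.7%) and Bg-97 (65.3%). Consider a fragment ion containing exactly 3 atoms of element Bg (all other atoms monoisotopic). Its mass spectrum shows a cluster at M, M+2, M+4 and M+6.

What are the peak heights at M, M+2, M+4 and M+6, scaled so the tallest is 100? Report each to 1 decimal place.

9.4 : 53.1 : 100.0 : 62.7

Each Bg atom is independently Bg-95 (p = 0.347) or Bg-97 (q = 0.653); the cluster is the binomial expansion (p + q)^3.
P(M) = 0.347^3 = 0.041782
P(M+2) = 3 × 0.347^2 × 0.653^1 = 0.235881
P(M+4) = 3 × 0.347^1 × 0.653^2 = 0.443892
P(M+6) = 0.653^3 = 0.278445
The M+4 peak is largest (0.443892); scaling to 100 gives 9.4 : 53.1 : 100.0 : 62.7.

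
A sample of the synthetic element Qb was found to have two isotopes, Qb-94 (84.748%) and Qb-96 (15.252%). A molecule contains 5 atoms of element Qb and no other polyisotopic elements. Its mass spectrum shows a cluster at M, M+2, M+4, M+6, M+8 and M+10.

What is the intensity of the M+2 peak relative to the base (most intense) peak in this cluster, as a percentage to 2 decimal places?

(0.84748 + 0.15252)^5 gives M 0.4372, M+2 0.3934, M+4 0.1416, M+6 0.0255, M+8 0.0023, M+10 0.0001; the largest is M.
P(M) = C(5,0) × 0.84748^5 × 0.15252^0 = 1 × 0.43716692 × 1.0000 = 0.437167 (base)
P(M+2) = C(5,1) × 0.84748^4 × 0.15252^1 = 5 × 0.51584334 × 0.15252 = 0.393382
Relative intensity = 0.393382 / 0.437167 × 100 = 89.98

89.98%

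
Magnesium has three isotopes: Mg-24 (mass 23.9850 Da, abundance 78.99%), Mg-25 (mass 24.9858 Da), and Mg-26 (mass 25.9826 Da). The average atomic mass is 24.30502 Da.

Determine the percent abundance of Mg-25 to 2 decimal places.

10.00%

The remaining 21.01% is split between Mg-25 (fraction x) and Mg-26 (fraction 0.2101 − x).
Substituting: 24.9858x + 25.9826(0.2101 − x) = 5.3592685
(24.9858 − 25.9826)x = -0.09967576  ⇒  x = 0.10000, y = 0.11010
Mg-25: 10.00%, Mg-26: 11.01%.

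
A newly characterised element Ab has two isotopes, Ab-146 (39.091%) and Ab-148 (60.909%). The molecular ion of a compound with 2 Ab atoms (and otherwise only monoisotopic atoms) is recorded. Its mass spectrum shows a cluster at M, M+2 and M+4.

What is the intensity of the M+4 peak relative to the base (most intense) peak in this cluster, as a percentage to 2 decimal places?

Binomial terms of (0.39091 + 0.60909)^2: M 0.1528, M+2 0.4762, M+4 0.3710 → M+2 is the base peak.
P(M+2) = C(2,1) × 0.39091^1 × 0.60909^1 = 2 × 0.39091 × 0.60909 = 0.476199 (base)
P(M+4) = C(2,2) × 0.39091^0 × 0.60909^2 = 1 × 1.0000 × 0.37099063 = 0.370991
Relative intensity = 0.370991 / 0.476199 × 100 = 77.91

77.91%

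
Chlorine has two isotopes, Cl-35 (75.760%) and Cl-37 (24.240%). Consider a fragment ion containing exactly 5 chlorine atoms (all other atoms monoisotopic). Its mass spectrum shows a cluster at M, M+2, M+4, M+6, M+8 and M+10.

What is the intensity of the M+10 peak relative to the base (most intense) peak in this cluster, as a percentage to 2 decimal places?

Term probabilities: M 0.2496, M+2 0.3993, M+4 0.2555, M+6 0.0817, M+8 0.0131, M+10 0.0008. Base peak = M+2.
P(M+2) = C(5,1) × 0.75760^4 × 0.24240^1 = 5 × 0.32942751 × 0.2424 = 0.399266 (base)
P(M+10) = C(5,5) × 0.75760^0 × 0.24240^5 = 1 × 1.0000 × 0.00083688 = 0.000837
Relative intensity = 0.000837 / 0.399266 × 100 = 0.21

0.21%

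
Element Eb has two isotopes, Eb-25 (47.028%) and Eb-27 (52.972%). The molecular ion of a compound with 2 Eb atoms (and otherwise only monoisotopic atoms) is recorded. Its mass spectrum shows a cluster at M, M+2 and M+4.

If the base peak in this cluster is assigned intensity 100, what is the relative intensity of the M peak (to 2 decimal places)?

(0.47028 + 0.52972)^2 gives M 0.2212, M+2 0.4982, M+4 0.2806; the largest is M+2.
P(M+2) = C(2,1) × 0.47028^1 × 0.52972^1 = 2 × 0.47028 × 0.52972 = 0.498233 (base)
P(M) = C(2,0) × 0.47028^2 × 0.52972^0 = 1 × 0.22116328 × 1.0000 = 0.221163
Relative intensity = 0.221163 / 0.498233 × 100 = 44.39

44.39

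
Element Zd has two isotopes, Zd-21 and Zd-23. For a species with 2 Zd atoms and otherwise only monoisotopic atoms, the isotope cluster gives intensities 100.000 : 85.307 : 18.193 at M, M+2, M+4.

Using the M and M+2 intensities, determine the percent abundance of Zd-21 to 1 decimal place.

70.1%

Write p for the Zd-21 fraction. I(M+2)/I(M) = [C(2,1)·p^1·(1−p)] / p^2 = 2·(1−p)/p = 85.307/100.000 = 0.8531
(1−p)/p = 0.8531/2 = 0.4265  ⇒  p = 1/(1 + 0.4265) = 0.7010
Zd-21: 70.1%, Zd-23: 29.9%.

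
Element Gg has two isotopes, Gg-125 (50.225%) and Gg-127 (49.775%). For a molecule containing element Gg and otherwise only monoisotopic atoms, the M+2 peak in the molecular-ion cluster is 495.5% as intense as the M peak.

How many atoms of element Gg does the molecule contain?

For n independent Gg atoms, I(M+2)/I(M) = n · (abundance Gg-127) / (abundance Gg-125) = n · 0.49775/0.50225.
n = 4.955 × 0.50225/0.49775 = 5.00 ≈ 5

5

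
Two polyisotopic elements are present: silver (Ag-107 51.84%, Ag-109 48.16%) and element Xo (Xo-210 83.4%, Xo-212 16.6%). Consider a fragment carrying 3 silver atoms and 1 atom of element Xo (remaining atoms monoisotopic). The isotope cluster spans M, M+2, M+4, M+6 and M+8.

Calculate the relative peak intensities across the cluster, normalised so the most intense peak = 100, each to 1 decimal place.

31.8 : 95.0 : 100.0 : 41.9 : 5.1

Silver pattern (n=3): 0.13931407 : 0.38827347 : 0.36071085 : 0.11170161
Element Xo pattern (n=1): 0.8340 : 0.1660
Convolve the two distributions (both contribute in 2-u steps):
  M: 0.13931407×0.8340 = 0.116188
  M+2: 0.13931407×0.1660 + 0.38827347×0.8340 = 0.346946
  M+4: 0.38827347×0.1660 + 0.36071085×0.8340 = 0.365286
  M+6: 0.36071085×0.1660 + 0.11170161×0.8340 = 0.153037
  M+8: 0.11170161×0.1660 = 0.018542
Scale to base peak (0.365286) = 100: 31.8 : 95.0 : 100.0 : 41.9 : 5.1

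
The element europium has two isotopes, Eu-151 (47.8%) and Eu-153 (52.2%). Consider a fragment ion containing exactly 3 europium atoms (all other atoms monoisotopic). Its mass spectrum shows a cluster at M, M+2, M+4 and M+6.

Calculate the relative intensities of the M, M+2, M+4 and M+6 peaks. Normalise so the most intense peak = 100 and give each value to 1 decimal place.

The 3 Eu atoms are independent, so intensities follow the terms of (0.478 + 0.522)^3.
P(M) = 0.478^3 = 0.109215
P(M+2) = 3 × 0.478^2 × 0.522^1 = 0.357806
P(M+4) = 3 × 0.478^1 × 0.522^2 = 0.390742
P(M+6) = 0.522^3 = 0.142237
The M+4 peak is largest (0.390742); scaling to 100 gives 28.0 : 91.6 : 100.0 : 36.4.

28.0 : 91.6 : 100.0 : 36.4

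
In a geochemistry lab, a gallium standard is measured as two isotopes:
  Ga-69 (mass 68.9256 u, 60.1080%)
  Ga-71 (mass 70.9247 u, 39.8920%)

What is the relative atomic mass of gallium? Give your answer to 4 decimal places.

69.7231 u

Weight each isotope mass by its fractional abundance: 0.601080 × 68.9256 + 0.398920 × 70.9247
= 41.42980 + 28.29328 = 69.72308 u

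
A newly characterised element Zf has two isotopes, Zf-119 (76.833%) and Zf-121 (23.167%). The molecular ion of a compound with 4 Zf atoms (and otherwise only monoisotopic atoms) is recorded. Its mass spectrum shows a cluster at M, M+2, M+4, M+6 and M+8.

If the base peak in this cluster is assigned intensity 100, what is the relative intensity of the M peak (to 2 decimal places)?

82.91

(0.76833 + 0.23167)^4 gives M 0.3485, M+2 0.4203, M+4 0.1901, M+6 0.0382, M+8 0.0029; the largest is M+2.
P(M+2) = C(4,1) × 0.76833^3 × 0.23167^1 = 4 × 0.45356901 × 0.23167 = 0.420313 (base)
P(M) = C(4,0) × 0.76833^4 × 0.23167^0 = 1 × 0.34849068 × 1.0000 = 0.348491
Relative intensity = 0.348491 / 0.420313 × 100 = 82.91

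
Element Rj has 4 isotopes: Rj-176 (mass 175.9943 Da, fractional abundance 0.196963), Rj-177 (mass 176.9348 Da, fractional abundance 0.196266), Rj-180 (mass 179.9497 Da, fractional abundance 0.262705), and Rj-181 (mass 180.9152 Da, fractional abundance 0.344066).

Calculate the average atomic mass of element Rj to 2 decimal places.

178.91 Da

Average mass = Σ (abundance × isotope mass) = 0.196963 × 175.9943 + 0.196266 × 176.9348 + 0.262705 × 179.9497 + 0.344066 × 180.9152
= 34.66437 + 34.72629 + 47.27369 + 62.24677 = 178.91112 Da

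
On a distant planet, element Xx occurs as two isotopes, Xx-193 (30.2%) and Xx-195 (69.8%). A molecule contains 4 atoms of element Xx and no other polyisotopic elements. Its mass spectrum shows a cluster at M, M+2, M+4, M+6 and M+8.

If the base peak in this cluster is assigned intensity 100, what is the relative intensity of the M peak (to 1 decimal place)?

2.0

(0.302 + 0.698)^4 gives M 0.0083, M+2 0.0769, M+4 0.2666, M+6 0.4108, M+8 0.2374; the largest is M+6.
P(M+6) = C(4,3) × 0.302^1 × 0.698^3 = 4 × 0.3020 × 0.34006839 = 0.410803 (base)
P(M) = C(4,0) × 0.302^4 × 0.698^0 = 1 × 0.00831817 × 1.0000 = 0.008318
Relative intensity = 0.008318 / 0.410803 × 100 = 2.0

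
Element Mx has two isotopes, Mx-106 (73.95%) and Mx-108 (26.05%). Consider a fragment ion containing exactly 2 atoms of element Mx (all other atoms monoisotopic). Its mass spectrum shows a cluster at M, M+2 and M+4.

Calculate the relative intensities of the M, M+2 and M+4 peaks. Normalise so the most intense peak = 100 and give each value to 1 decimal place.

Expanding (0.7395 + 0.2605)^2:
P(M) = 0.7395^2 = 0.546860
P(M+2) = 2 × 0.7395^1 × 0.2605^1 = 0.385279
P(M+4) = 0.2605^2 = 0.067860
The M peak is largest (0.546860); scaling to 100 gives 100.0 : 70.5 : 12.4.

100.0 : 70.5 : 12.4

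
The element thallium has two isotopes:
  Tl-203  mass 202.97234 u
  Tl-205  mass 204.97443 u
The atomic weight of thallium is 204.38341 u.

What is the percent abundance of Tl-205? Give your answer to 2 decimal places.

Writing the weighted mean with unknown fraction x of Tl-203:
202.97234·x + 204.97443·(1 − x) = 204.38341
(202.97234 − 204.97443)·x = 204.38341 − 204.97443
x = -0.59102 / -2.00209 = 0.29520 → 29.52% Tl-203, 70.48% Tl-205.

70.48%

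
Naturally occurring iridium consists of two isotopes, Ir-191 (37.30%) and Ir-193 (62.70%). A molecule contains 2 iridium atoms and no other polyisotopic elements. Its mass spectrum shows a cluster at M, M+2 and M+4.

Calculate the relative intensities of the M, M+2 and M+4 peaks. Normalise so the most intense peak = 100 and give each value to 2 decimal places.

Expanding (0.3730 + 0.6270)^2:
P(M) = 0.3730^2 = 0.139129
P(M+2) = 2 × 0.3730^1 × 0.6270^1 = 0.467742
P(M+4) = 0.6270^2 = 0.393129
The M+2 peak is largest (0.467742); scaling to 100 gives 29.74 : 100.00 : 84.05.

29.74 : 100.00 : 84.05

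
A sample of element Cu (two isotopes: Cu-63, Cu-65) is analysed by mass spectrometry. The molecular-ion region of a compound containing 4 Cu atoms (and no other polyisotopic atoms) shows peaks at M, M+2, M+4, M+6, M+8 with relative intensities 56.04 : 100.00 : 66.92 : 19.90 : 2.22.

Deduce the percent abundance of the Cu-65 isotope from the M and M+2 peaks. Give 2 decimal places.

Let p = fractional abundance of Cu-63. I(M+2)/I(M) = [C(4,1)·p^3·(1−p)] / p^4 = 4·(1−p)/p = 100.00/56.04 = 1.7844
(1−p)/p = 1.7844/4 = 0.4461  ⇒  p = 1/(1 + 0.4461) = 0.6915
Cu-63: 69.15%, Cu-65: 30.85%.

30.85%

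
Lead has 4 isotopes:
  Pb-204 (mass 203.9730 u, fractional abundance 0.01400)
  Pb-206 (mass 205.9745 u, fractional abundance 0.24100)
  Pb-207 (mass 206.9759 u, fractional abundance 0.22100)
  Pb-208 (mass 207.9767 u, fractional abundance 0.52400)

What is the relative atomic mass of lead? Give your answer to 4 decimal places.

207.2169 u

Ar = Σ fᵢ·mᵢ = 0.01400 × 203.9730 + 0.24100 × 205.9745 + 0.22100 × 206.9759 + 0.52400 × 207.9767
= 2.85562 + 49.63985 + 45.74167 + 108.97979 = 207.21693 u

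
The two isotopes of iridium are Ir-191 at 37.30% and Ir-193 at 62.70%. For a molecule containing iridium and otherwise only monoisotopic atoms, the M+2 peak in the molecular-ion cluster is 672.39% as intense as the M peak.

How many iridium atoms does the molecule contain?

With n Ir atoms, P(M+2)/P(M) = C(n,1)·p^(n−1)q / p^n = n·q/p = n · 0.6270/0.3730.
n = 6.7239 × 0.3730/0.6270 = 4.00 ≈ 4

4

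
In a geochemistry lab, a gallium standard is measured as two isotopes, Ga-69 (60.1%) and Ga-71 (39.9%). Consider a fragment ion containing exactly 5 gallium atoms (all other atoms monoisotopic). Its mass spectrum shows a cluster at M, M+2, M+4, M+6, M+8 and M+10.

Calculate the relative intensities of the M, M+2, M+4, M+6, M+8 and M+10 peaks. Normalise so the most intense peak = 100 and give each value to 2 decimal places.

Expanding (0.601 + 0.399)^5:
P(M) = 0.601^5 = 0.078410
P(M+2) = 5 × 0.601^4 × 0.399^1 = 0.260280
P(M+4) = 10 × 0.601^3 × 0.399^2 = 0.345596
P(M+6) = 10 × 0.601^2 × 0.399^3 = 0.229439
P(M+8) = 5 × 0.601^1 × 0.399^4 = 0.076162
P(M+10) = 0.399^5 = 0.010113
The M+4 peak is largest (0.345596); scaling to 100 gives 22.69 : 75.31 : 100.00 : 66.39 : 22.04 : 2.93.

22.69 : 75.31 : 100.00 : 66.39 : 22.04 : 2.93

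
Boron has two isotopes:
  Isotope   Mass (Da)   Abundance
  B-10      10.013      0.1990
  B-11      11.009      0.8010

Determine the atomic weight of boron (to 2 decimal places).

10.81 Da

Average mass = Σ (abundance × isotope mass) = 0.1990 × 10.013 + 0.8010 × 11.009
= 1.9926 + 8.8182 = 10.8108 Da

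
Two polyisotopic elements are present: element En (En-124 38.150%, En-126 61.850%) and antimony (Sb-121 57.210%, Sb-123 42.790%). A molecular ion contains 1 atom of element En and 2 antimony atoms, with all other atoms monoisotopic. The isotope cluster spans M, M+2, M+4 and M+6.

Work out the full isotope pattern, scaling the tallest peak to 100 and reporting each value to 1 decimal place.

32.1 : 100.0 : 95.7 : 29.1

Element En pattern (n=1): 0.3815 : 0.6185
Antimony pattern (n=2): 0.32729841 : 0.48960318 : 0.18309841
Convolve the two distributions (both contribute in 2-u steps):
  M: 0.3815×0.32729841 = 0.124864
  M+2: 0.3815×0.48960318 + 0.6185×0.32729841 = 0.389218
  M+4: 0.3815×0.18309841 + 0.6185×0.48960318 = 0.372672
  M+6: 0.6185×0.18309841 = 0.113246
Scale to base peak (0.389218) = 100: 32.1 : 100.0 : 95.7 : 29.1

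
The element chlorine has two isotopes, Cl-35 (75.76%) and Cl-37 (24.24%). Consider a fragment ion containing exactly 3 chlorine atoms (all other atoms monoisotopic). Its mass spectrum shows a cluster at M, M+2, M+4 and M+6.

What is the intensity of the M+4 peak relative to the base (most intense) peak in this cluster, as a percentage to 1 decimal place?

30.7%

(0.7576 + 0.2424)^3 gives M 0.4348, M+2 0.4174, M+4 0.1335, M+6 0.0142; the largest is M.
P(M) = C(3,0) × 0.7576^3 × 0.2424^0 = 1 × 0.4348304 × 1.0000 = 0.434830 (base)
P(M+4) = C(3,2) × 0.7576^1 × 0.2424^2 = 3 × 0.7576 × 0.05875776 = 0.133545
Relative intensity = 0.133545 / 0.434830 × 100 = 30.7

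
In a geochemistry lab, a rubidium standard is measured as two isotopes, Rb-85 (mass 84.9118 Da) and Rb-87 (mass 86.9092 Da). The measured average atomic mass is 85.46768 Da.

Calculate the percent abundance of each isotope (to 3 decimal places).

With x = fraction of Rb-85 (so Rb-87 is 1 − x):
84.9118·x + 86.9092·(1 − x) = 85.46768
(84.9118 − 86.9092)·x = 85.46768 − 86.9092
x = -1.44152 / -1.9974 = 0.72170 → 72.170% Rb-85, 27.830% Rb-87.

Rb-85: 72.170%, Rb-87: 27.830%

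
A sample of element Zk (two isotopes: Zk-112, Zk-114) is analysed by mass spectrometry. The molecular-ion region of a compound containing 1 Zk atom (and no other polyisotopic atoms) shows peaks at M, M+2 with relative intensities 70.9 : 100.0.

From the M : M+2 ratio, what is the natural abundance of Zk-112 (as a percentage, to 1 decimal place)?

41.5%

Write p for the Zk-112 fraction. I(M+2)/I(M) = [C(1,1)·p^0·(1−p)] / p^1 = 1·(1−p)/p = 100.0/70.9 = 1.4104
(1−p)/p = 1.4104/1 = 1.4104  ⇒  p = 1/(1 + 1.4104) = 0.4149
Zk-112: 41.5%, Zk-114: 58.5%.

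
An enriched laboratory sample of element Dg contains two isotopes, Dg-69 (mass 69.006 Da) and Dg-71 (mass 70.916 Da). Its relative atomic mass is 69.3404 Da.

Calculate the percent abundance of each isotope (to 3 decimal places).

Dg-69: 82.492%, Dg-71: 17.508%

Writing the weighted mean with unknown fraction x of Dg-69:
69.006·x + 70.916·(1 − x) = 69.3404
(69.006 − 70.916)·x = 69.3404 − 70.916
x = -1.5756 / -1.910 = 0.82492 → 82.492% Dg-69, 17.508% Dg-71.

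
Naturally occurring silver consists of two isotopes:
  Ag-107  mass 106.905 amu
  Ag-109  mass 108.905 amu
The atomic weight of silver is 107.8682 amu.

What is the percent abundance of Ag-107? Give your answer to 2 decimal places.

51.84%

With x = fraction of Ag-107 (so Ag-109 is 1 − x):
106.905·x + 108.905·(1 − x) = 107.8682
(106.905 − 108.905)·x = 107.8682 − 108.905
x = -1.0368 / -2.000 = 0.51840 → 51.84% Ag-107, 48.16% Ag-109.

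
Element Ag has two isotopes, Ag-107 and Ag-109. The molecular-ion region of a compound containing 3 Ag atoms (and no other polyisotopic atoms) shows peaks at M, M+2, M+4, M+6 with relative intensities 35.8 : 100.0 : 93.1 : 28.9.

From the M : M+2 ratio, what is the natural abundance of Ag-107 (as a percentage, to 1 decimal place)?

51.8%

Write p for the Ag-107 fraction. I(M+2)/I(M) = [C(3,1)·p^2·(1−p)] / p^3 = 3·(1−p)/p = 100.0/35.8 = 2.7933
(1−p)/p = 2.7933/3 = 0.9311  ⇒  p = 1/(1 + 0.9311) = 0.5178
Ag-107: 51.8%, Ag-109: 48.2%.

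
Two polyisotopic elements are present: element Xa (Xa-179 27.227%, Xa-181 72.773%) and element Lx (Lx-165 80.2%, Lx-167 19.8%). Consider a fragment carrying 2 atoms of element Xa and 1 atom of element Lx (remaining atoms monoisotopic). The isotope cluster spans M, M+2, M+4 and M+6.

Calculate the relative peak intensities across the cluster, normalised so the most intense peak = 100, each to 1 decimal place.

Element Xa pattern (n=2): 0.07413095 : 0.39627809 : 0.52959095
Element Lx pattern (n=1): 0.8020 : 0.1980
Convolve the two distributions (both contribute in 2-u steps):
  M: 0.07413095×0.8020 = 0.059453
  M+2: 0.07413095×0.1980 + 0.39627809×0.8020 = 0.332493
  M+4: 0.39627809×0.1980 + 0.52959095×0.8020 = 0.503195
  M+6: 0.52959095×0.1980 = 0.104859
Scale to base peak (0.503195) = 100: 11.8 : 66.1 : 100.0 : 20.8

11.8 : 66.1 : 100.0 : 20.8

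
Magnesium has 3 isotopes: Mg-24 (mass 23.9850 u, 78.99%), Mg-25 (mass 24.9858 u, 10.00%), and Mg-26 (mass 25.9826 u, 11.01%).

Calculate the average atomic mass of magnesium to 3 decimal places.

24.305 u

Ar = Σ fᵢ·mᵢ = 0.7899 × 23.9850 + 0.1000 × 24.9858 + 0.1101 × 25.9826
= 18.94575 + 2.49858 + 2.86068 = 24.30501 u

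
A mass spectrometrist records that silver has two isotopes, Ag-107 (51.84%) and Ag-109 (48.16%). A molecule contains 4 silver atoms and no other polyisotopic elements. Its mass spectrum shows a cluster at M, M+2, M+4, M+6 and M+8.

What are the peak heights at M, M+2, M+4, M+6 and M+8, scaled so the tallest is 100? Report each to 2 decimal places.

Expanding (0.5184 + 0.4816)^4:
P(M) = 0.5184^4 = 0.072220
P(M+2) = 4 × 0.5184^3 × 0.4816^1 = 0.268375
P(M+4) = 6 × 0.5184^2 × 0.4816^2 = 0.373985
P(M+6) = 4 × 0.5184^1 × 0.4816^3 = 0.231624
P(M+8) = 0.4816^4 = 0.053795
The M+4 peak is largest (0.373985); scaling to 100 gives 19.31 : 71.76 : 100.00 : 61.93 : 14.38.

19.31 : 71.76 : 100.00 : 61.93 : 14.38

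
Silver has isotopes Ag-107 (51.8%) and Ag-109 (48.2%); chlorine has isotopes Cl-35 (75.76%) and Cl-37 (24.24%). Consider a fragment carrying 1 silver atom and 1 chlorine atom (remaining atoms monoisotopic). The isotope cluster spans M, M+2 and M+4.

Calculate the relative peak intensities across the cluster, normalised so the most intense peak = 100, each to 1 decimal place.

Silver pattern (n=1): 0.5180 : 0.4820
Chlorine pattern (n=1): 0.7576 : 0.2424
Convolve the two distributions (both contribute in 2-u steps):
  M: 0.5180×0.7576 = 0.392437
  M+2: 0.5180×0.2424 + 0.4820×0.7576 = 0.490726
  M+4: 0.4820×0.2424 = 0.116837
Scale to base peak (0.490726) = 100: 80.0 : 100.0 : 23.8

80.0 : 100.0 : 23.8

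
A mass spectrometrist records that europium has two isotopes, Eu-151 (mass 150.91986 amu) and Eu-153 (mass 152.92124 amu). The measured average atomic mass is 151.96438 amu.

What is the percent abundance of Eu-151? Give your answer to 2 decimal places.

Writing the weighted mean with unknown fraction x of Eu-151:
150.91986·x + 152.92124·(1 − x) = 151.96438
(150.91986 − 152.92124)·x = 151.96438 − 152.92124
x = -0.95686 / -2.00138 = 0.47810 → 47.81% Eu-151, 52.19% Eu-153.

47.81%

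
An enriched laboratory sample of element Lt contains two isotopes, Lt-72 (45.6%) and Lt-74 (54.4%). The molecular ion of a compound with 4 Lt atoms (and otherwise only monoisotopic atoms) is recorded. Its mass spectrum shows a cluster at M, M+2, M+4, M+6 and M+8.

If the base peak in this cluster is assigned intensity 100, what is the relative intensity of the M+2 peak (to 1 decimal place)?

(0.456 + 0.544)^4 gives M 0.0432, M+2 0.2063, M+4 0.3692, M+6 0.2936, M+8 0.0876; the largest is M+4.
P(M+4) = C(4,2) × 0.456^2 × 0.544^2 = 6 × 0.207936 × 0.295936 = 0.369214 (base)
P(M+2) = C(4,1) × 0.456^3 × 0.544^1 = 4 × 0.09481882 × 0.5440 = 0.206326
Relative intensity = 0.206326 / 0.369214 × 100 = 55.9

55.9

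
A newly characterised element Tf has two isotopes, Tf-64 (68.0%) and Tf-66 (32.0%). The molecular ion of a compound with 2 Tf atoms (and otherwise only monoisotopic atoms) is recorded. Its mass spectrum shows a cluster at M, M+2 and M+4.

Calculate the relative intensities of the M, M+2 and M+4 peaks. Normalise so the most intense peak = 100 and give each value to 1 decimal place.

100.0 : 94.1 : 22.1

The 2 Tf atoms are independent, so intensities follow the terms of (0.680 + 0.320)^2.
P(M) = 0.680^2 = 0.462400
P(M+2) = 2 × 0.680^1 × 0.320^1 = 0.435200
P(M+4) = 0.320^2 = 0.102400
The M peak is largest (0.462400); scaling to 100 gives 100.0 : 94.1 : 22.1.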